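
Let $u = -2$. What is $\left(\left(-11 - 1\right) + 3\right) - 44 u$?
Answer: $79$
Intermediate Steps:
$\left(\left(-11 - 1\right) + 3\right) - 44 u = \left(\left(-11 - 1\right) + 3\right) - -88 = \left(-12 + 3\right) + 88 = -9 + 88 = 79$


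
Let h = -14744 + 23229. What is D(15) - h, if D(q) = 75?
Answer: -8410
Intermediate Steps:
h = 8485
D(15) - h = 75 - 1*8485 = 75 - 8485 = -8410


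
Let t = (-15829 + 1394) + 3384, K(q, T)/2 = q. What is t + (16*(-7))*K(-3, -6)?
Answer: -10379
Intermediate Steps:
K(q, T) = 2*q
t = -11051 (t = -14435 + 3384 = -11051)
t + (16*(-7))*K(-3, -6) = -11051 + (16*(-7))*(2*(-3)) = -11051 - 112*(-6) = -11051 + 672 = -10379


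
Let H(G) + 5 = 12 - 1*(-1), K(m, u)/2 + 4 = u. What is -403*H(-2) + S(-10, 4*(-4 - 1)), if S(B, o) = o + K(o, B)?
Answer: -3272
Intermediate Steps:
K(m, u) = -8 + 2*u
H(G) = 8 (H(G) = -5 + (12 - 1*(-1)) = -5 + (12 + 1) = -5 + 13 = 8)
S(B, o) = -8 + o + 2*B (S(B, o) = o + (-8 + 2*B) = -8 + o + 2*B)
-403*H(-2) + S(-10, 4*(-4 - 1)) = -403*8 + (-8 + 4*(-4 - 1) + 2*(-10)) = -3224 + (-8 + 4*(-5) - 20) = -3224 + (-8 - 20 - 20) = -3224 - 48 = -3272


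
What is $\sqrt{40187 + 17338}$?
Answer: $5 \sqrt{2301} \approx 239.84$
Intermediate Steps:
$\sqrt{40187 + 17338} = \sqrt{57525} = 5 \sqrt{2301}$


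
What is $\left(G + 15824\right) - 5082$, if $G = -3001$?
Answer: $7741$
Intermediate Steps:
$\left(G + 15824\right) - 5082 = \left(-3001 + 15824\right) - 5082 = 12823 - 5082 = 7741$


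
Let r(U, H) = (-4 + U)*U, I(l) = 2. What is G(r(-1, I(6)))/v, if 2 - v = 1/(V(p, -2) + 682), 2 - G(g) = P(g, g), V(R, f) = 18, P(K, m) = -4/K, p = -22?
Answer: 1960/1399 ≈ 1.4010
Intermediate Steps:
r(U, H) = U*(-4 + U)
G(g) = 2 + 4/g (G(g) = 2 - (-4)/g = 2 + 4/g)
v = 1399/700 (v = 2 - 1/(18 + 682) = 2 - 1/700 = 1399/700 ≈ 1.9986)
G(r(-1, I(6)))/v = (2 + 4/((-(-4 - 1))))/(1399/700) = (2 + 4/((-1*(-5))))*(700/1399) = (2 + 4/5)*(700/1399) = (2 + 4*(⅕))*(700/1399) = (2 + ⅘)*(700/1399) = (14/5)*(700/1399) = 1960/1399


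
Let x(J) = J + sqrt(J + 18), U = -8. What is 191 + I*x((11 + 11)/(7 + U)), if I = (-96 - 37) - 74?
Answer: 4745 - 414*I ≈ 4745.0 - 414.0*I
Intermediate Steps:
x(J) = J + sqrt(18 + J)
I = -207 (I = -133 - 74 = -207)
191 + I*x((11 + 11)/(7 + U)) = 191 - 207*((11 + 11)/(7 - 8) + sqrt(18 + (11 + 11)/(7 - 8))) = 191 - 207*(22/(-1) + sqrt(18 + 22/(-1))) = 191 - 207*(22*(-1) + sqrt(18 + 22*(-1))) = 191 - 207*(-22 + sqrt(18 - 22)) = 191 - 207*(-22 + sqrt(-4)) = 191 - 207*(-22 + 2*I) = 191 + (4554 - 414*I) = 4745 - 414*I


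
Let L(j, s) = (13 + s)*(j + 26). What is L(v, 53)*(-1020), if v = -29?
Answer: 201960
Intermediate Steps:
L(j, s) = (13 + s)*(26 + j)
L(v, 53)*(-1020) = (338 + 13*(-29) + 26*53 - 29*53)*(-1020) = (338 - 377 + 1378 - 1537)*(-1020) = -198*(-1020) = 201960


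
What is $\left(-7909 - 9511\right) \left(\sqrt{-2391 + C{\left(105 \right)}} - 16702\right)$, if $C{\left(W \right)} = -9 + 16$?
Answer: $290948840 - 69680 i \sqrt{149} \approx 2.9095 \cdot 10^{8} - 8.5055 \cdot 10^{5} i$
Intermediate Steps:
$C{\left(W \right)} = 7$
$\left(-7909 - 9511\right) \left(\sqrt{-2391 + C{\left(105 \right)}} - 16702\right) = \left(-7909 - 9511\right) \left(\sqrt{-2391 + 7} - 16702\right) = - 17420 \left(\sqrt{-2384} - 16702\right) = - 17420 \left(4 i \sqrt{149} - 16702\right) = - 17420 \left(-16702 + 4 i \sqrt{149}\right) = 290948840 - 69680 i \sqrt{149}$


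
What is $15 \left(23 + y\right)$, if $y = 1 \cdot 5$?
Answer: $420$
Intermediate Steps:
$y = 5$
$15 \left(23 + y\right) = 15 \left(23 + 5\right) = 15 \cdot 28 = 420$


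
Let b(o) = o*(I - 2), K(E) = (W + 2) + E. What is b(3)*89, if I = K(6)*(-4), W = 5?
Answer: -14418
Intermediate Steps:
K(E) = 7 + E (K(E) = (5 + 2) + E = 7 + E)
I = -52 (I = (7 + 6)*(-4) = 13*(-4) = -52)
b(o) = -54*o (b(o) = o*(-52 - 2) = o*(-54) = -54*o)
b(3)*89 = -54*3*89 = -162*89 = -14418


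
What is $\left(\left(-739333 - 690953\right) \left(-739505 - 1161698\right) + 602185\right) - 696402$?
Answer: $2719263939841$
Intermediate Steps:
$\left(\left(-739333 - 690953\right) \left(-739505 - 1161698\right) + 602185\right) - 696402 = \left(\left(-1430286\right) \left(-1901203\right) + 602185\right) - 696402 = \left(2719264034058 + 602185\right) - 696402 = 2719264636243 - 696402 = 2719263939841$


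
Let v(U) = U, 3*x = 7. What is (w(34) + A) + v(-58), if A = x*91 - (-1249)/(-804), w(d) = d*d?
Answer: 350753/268 ≈ 1308.8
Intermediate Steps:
x = 7/3 (x = (⅓)*7 = 7/3 ≈ 2.3333)
w(d) = d²
A = 56489/268 (A = (7/3)*91 - (-1249)/(-804) = 637/3 - (-1249)*(-1)/804 = 637/3 - 1*1249/804 = 637/3 - 1249/804 = 56489/268 ≈ 210.78)
(w(34) + A) + v(-58) = (34² + 56489/268) - 58 = (1156 + 56489/268) - 58 = 366297/268 - 58 = 350753/268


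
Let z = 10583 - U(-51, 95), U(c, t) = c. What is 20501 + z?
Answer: 31135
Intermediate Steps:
z = 10634 (z = 10583 - 1*(-51) = 10583 + 51 = 10634)
20501 + z = 20501 + 10634 = 31135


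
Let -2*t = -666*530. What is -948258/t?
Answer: -52681/9805 ≈ -5.3729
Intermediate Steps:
t = 176490 (t = -(-333)*530 = -½*(-352980) = 176490)
-948258/t = -948258/176490 = -948258*1/176490 = -52681/9805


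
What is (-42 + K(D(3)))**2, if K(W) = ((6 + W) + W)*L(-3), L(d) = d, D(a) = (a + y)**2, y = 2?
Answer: 44100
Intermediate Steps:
D(a) = (2 + a)**2 (D(a) = (a + 2)**2 = (2 + a)**2)
K(W) = -18 - 6*W (K(W) = ((6 + W) + W)*(-3) = (6 + 2*W)*(-3) = -18 - 6*W)
(-42 + K(D(3)))**2 = (-42 + (-18 - 6*(2 + 3)**2))**2 = (-42 + (-18 - 6*5**2))**2 = (-42 + (-18 - 6*25))**2 = (-42 + (-18 - 150))**2 = (-42 - 168)**2 = (-210)**2 = 44100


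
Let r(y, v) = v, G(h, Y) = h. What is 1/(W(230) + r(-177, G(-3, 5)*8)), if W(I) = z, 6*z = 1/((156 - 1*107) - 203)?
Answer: -924/22177 ≈ -0.041665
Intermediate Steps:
z = -1/924 (z = 1/(6*((156 - 1*107) - 203)) = 1/(6*((156 - 107) - 203)) = 1/(6*(49 - 203)) = (⅙)/(-154) = (⅙)*(-1/154) = -1/924 ≈ -0.0010823)
W(I) = -1/924
1/(W(230) + r(-177, G(-3, 5)*8)) = 1/(-1/924 - 3*8) = 1/(-1/924 - 24) = 1/(-22177/924) = -924/22177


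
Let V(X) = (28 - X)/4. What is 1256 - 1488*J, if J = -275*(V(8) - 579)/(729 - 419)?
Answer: -756424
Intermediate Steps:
V(X) = 7 - X/4 (V(X) = (28 - X)*(¼) = 7 - X/4)
J = 15785/31 (J = -275*((7 - ¼*8) - 579)/(729 - 419) = -275/(310/((7 - 2) - 579)) = -275/(310/(5 - 579)) = -275/(310/(-574)) = -275/(310*(-1/574)) = -275/(-155/287) = -275*(-287/155) = 15785/31 ≈ 509.19)
1256 - 1488*J = 1256 - 1488*15785/31 = 1256 - 757680 = -756424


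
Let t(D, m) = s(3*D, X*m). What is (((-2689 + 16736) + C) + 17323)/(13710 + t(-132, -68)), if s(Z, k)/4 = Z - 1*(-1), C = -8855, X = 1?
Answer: 4503/2426 ≈ 1.8561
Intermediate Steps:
s(Z, k) = 4 + 4*Z (s(Z, k) = 4*(Z - 1*(-1)) = 4*(Z + 1) = 4*(1 + Z) = 4 + 4*Z)
t(D, m) = 4 + 12*D (t(D, m) = 4 + 4*(3*D) = 4 + 12*D)
(((-2689 + 16736) + C) + 17323)/(13710 + t(-132, -68)) = (((-2689 + 16736) - 8855) + 17323)/(13710 + (4 + 12*(-132))) = ((14047 - 8855) + 17323)/(13710 + (4 - 1584)) = (5192 + 17323)/(13710 - 1580) = 22515/12130 = 22515*(1/12130) = 4503/2426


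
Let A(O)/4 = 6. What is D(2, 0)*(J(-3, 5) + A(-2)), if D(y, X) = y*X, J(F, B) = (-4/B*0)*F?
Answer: 0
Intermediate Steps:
A(O) = 24 (A(O) = 4*6 = 24)
J(F, B) = 0 (J(F, B) = 0*F = 0)
D(y, X) = X*y
D(2, 0)*(J(-3, 5) + A(-2)) = (0*2)*(0 + 24) = 0*24 = 0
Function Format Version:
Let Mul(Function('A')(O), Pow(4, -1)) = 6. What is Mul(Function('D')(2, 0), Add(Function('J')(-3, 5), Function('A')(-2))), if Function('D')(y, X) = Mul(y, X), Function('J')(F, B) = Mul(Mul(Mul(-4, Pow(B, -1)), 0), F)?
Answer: 0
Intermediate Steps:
Function('A')(O) = 24 (Function('A')(O) = Mul(4, 6) = 24)
Function('J')(F, B) = 0 (Function('J')(F, B) = Mul(0, F) = 0)
Function('D')(y, X) = Mul(X, y)
Mul(Function('D')(2, 0), Add(Function('J')(-3, 5), Function('A')(-2))) = Mul(Mul(0, 2), Add(0, 24)) = Mul(0, 24) = 0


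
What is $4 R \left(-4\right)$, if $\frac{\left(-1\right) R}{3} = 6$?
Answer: $288$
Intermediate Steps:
$R = -18$ ($R = \left(-3\right) 6 = -18$)
$4 R \left(-4\right) = 4 \left(-18\right) \left(-4\right) = \left(-72\right) \left(-4\right) = 288$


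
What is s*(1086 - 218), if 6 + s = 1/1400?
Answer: -260369/50 ≈ -5207.4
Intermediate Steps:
s = -8399/1400 (s = -6 + 1/1400 = -8399/1400 ≈ -5.9993)
s*(1086 - 218) = -8399*(1086 - 218)/1400 = -8399/1400*868 = -260369/50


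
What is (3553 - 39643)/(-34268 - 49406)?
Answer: 18045/41837 ≈ 0.43132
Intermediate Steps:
(3553 - 39643)/(-34268 - 49406) = -36090/(-83674) = -36090*(-1/83674) = 18045/41837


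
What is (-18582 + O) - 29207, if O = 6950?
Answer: -40839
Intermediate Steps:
(-18582 + O) - 29207 = (-18582 + 6950) - 29207 = -11632 - 29207 = -40839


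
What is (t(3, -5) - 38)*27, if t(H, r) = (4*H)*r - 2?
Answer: -2700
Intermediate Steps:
t(H, r) = -2 + 4*H*r (t(H, r) = 4*H*r - 2 = -2 + 4*H*r)
(t(3, -5) - 38)*27 = ((-2 + 4*3*(-5)) - 38)*27 = ((-2 - 60) - 38)*27 = (-62 - 38)*27 = -100*27 = -2700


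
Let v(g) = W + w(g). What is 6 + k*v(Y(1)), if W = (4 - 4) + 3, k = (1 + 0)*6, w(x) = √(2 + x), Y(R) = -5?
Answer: 24 + 6*I*√3 ≈ 24.0 + 10.392*I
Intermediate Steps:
k = 6 (k = 1*6 = 6)
W = 3 (W = 0 + 3 = 3)
v(g) = 3 + √(2 + g)
6 + k*v(Y(1)) = 6 + 6*(3 + √(2 - 5)) = 6 + 6*(3 + √(-3)) = 6 + 6*(3 + I*√3) = 6 + (18 + 6*I*√3) = 24 + 6*I*√3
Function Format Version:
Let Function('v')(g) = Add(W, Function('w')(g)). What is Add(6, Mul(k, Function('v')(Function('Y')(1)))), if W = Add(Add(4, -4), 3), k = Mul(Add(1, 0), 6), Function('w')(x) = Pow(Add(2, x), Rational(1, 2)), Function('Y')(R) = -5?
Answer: Add(24, Mul(6, I, Pow(3, Rational(1, 2)))) ≈ Add(24.000, Mul(10.392, I))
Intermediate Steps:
k = 6 (k = Mul(1, 6) = 6)
W = 3 (W = Add(0, 3) = 3)
Function('v')(g) = Add(3, Pow(Add(2, g), Rational(1, 2)))
Add(6, Mul(k, Function('v')(Function('Y')(1)))) = Add(6, Mul(6, Add(3, Pow(Add(2, -5), Rational(1, 2))))) = Add(6, Mul(6, Add(3, Pow(-3, Rational(1, 2))))) = Add(6, Mul(6, Add(3, Mul(I, Pow(3, Rational(1, 2)))))) = Add(6, Add(18, Mul(6, I, Pow(3, Rational(1, 2))))) = Add(24, Mul(6, I, Pow(3, Rational(1, 2))))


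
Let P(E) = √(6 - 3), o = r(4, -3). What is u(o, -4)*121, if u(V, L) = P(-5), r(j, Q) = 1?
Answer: 121*√3 ≈ 209.58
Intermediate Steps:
o = 1
P(E) = √3
u(V, L) = √3
u(o, -4)*121 = √3*121 = 121*√3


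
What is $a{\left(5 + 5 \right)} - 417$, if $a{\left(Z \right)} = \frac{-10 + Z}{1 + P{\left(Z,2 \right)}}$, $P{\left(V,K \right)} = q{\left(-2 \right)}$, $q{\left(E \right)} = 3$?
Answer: $-417$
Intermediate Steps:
$P{\left(V,K \right)} = 3$
$a{\left(Z \right)} = - \frac{5}{2} + \frac{Z}{4}$ ($a{\left(Z \right)} = \frac{-10 + Z}{1 + 3} = \frac{-10 + Z}{4} = \left(-10 + Z\right) \frac{1}{4} = - \frac{5}{2} + \frac{Z}{4}$)
$a{\left(5 + 5 \right)} - 417 = \left(- \frac{5}{2} + \frac{5 + 5}{4}\right) - 417 = \left(- \frac{5}{2} + \frac{1}{4} \cdot 10\right) - 417 = \left(- \frac{5}{2} + \frac{5}{2}\right) - 417 = 0 - 417 = -417$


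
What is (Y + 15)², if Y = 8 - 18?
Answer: 25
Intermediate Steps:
Y = -10
(Y + 15)² = (-10 + 15)² = 5² = 25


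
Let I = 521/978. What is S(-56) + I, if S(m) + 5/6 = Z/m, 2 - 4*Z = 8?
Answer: -4999/18256 ≈ -0.27383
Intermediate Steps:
Z = -3/2 (Z = ½ - ¼*8 = ½ - 2 = -3/2 ≈ -1.5000)
S(m) = -⅚ - 3/(2*m)
I = 521/978 (I = 521*(1/978) = 521/978 ≈ 0.53272)
S(-56) + I = (⅙)*(-9 - 5*(-56))/(-56) + 521/978 = (⅙)*(-1/56)*(-9 + 280) + 521/978 = (⅙)*(-1/56)*271 + 521/978 = -271/336 + 521/978 = -4999/18256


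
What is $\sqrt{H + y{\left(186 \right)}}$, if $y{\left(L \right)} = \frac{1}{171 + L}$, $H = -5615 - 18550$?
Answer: $\frac{2 i \sqrt{769951182}}{357} \approx 155.45 i$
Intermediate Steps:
$H = -24165$
$\sqrt{H + y{\left(186 \right)}} = \sqrt{-24165 + \frac{1}{171 + 186}} = \sqrt{-24165 + \frac{1}{357}} = \sqrt{- \frac{8626904}{357}} = \frac{2 i \sqrt{769951182}}{357}$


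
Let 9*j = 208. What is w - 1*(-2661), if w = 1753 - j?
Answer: 39518/9 ≈ 4390.9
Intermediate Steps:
j = 208/9 (j = (⅑)*208 = 208/9 ≈ 23.111)
w = 15569/9 (w = 1753 - 1*208/9 = 1753 - 208/9 = 15569/9 ≈ 1729.9)
w - 1*(-2661) = 15569/9 - 1*(-2661) = 15569/9 + 2661 = 39518/9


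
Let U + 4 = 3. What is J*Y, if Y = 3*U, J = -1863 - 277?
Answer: 6420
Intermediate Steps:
U = -1 (U = -4 + 3 = -1)
J = -2140
Y = -3 (Y = 3*(-1) = -3)
J*Y = -2140*(-3) = 6420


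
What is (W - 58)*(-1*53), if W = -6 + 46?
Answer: 954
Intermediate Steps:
W = 40
(W - 58)*(-1*53) = (40 - 58)*(-1*53) = -18*(-53) = 954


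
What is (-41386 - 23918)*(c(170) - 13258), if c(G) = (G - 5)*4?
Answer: 822699792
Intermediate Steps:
c(G) = -20 + 4*G (c(G) = (-5 + G)*4 = -20 + 4*G)
(-41386 - 23918)*(c(170) - 13258) = (-41386 - 23918)*((-20 + 4*170) - 13258) = -65304*((-20 + 680) - 13258) = -65304*(660 - 13258) = -65304*(-12598) = 822699792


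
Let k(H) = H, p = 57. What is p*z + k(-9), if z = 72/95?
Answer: 171/5 ≈ 34.200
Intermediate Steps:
z = 72/95 (z = 72*(1/95) = 72/95 ≈ 0.75789)
p*z + k(-9) = 57*(72/95) - 9 = 216/5 - 9 = 171/5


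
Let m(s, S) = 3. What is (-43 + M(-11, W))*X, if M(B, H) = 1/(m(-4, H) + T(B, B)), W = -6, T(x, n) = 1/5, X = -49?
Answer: 33467/16 ≈ 2091.7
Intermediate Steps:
T(x, n) = 1/5
M(B, H) = 5/16 (M(B, H) = 1/(3 + 1/5) = 1/(16/5) = 5/16)
(-43 + M(-11, W))*X = (-43 + 5/16)*(-49) = -683/16*(-49) = 33467/16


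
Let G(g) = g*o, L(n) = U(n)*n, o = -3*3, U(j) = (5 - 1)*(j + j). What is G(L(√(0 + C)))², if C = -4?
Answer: 82944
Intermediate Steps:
U(j) = 8*j (U(j) = 4*(2*j) = 8*j)
o = -9
L(n) = 8*n² (L(n) = (8*n)*n = 8*n²)
G(g) = -9*g (G(g) = g*(-9) = -9*g)
G(L(√(0 + C)))² = (-72*(√(0 - 4))²)² = (-72*(√(-4))²)² = (-72*(2*I)²)² = (-72*(-4))² = (-9*(-32))² = 288² = 82944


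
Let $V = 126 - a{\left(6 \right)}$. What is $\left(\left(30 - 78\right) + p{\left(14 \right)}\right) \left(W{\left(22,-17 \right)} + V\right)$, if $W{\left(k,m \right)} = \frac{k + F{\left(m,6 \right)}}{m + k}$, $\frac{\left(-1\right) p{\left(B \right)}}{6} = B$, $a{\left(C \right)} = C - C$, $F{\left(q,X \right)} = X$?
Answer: $- \frac{86856}{5} \approx -17371.0$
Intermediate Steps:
$a{\left(C \right)} = 0$
$p{\left(B \right)} = - 6 B$
$W{\left(k,m \right)} = \frac{6 + k}{k + m}$ ($W{\left(k,m \right)} = \frac{k + 6}{m + k} = \frac{6 + k}{k + m}$)
$V = 126$ ($V = 126 - 0 = 126 + 0 = 126$)
$\left(\left(30 - 78\right) + p{\left(14 \right)}\right) \left(W{\left(22,-17 \right)} + V\right) = \left(\left(30 - 78\right) - 84\right) \left(\frac{6 + 22}{22 - 17} + 126\right) = \left(-48 - 84\right) \left(\frac{1}{5} \cdot 28 + 126\right) = - 132 \left(\frac{1}{5} \cdot 28 + 126\right) = - 132 \left(\frac{28}{5} + 126\right) = \left(-132\right) \frac{658}{5} = - \frac{86856}{5}$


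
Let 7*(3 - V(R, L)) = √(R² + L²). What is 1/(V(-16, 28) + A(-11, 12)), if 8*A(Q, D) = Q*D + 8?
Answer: -490/5293 + 112*√65/26465 ≈ -0.058456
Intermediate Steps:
V(R, L) = 3 - √(L² + R²)/7 (V(R, L) = 3 - √(R² + L²)/7 = 3 - √(L² + R²)/7)
A(Q, D) = 1 + D*Q/8 (A(Q, D) = (Q*D + 8)/8 = (D*Q + 8)/8 = (8 + D*Q)/8 = 1 + D*Q/8)
1/(V(-16, 28) + A(-11, 12)) = 1/((3 - √(28² + (-16)²)/7) + (1 + (⅛)*12*(-11))) = 1/((3 - √(784 + 256)/7) + (1 - 33/2)) = 1/((3 - 4*√65/7) - 31/2) = 1/(-25/2 - 4*√65/7)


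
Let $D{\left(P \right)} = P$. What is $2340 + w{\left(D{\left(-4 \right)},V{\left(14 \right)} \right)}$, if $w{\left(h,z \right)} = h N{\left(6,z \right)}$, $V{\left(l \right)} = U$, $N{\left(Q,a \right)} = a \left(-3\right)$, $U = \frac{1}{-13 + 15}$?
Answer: $2346$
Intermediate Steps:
$U = \frac{1}{2} \approx 0.5$
$N{\left(Q,a \right)} = - 3 a$
$V{\left(l \right)} = \frac{1}{2}$
$w{\left(h,z \right)} = - 3 h z$ ($w{\left(h,z \right)} = h \left(- 3 z\right) = - 3 h z$)
$2340 + w{\left(D{\left(-4 \right)},V{\left(14 \right)} \right)} = 2340 - \left(-12\right) \frac{1}{2} = 2340 + 6 = 2346$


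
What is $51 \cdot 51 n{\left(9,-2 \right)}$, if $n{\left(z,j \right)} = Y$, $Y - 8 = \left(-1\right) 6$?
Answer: $5202$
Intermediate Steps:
$Y = 2$ ($Y = 8 - 6 = 2$)
$n{\left(z,j \right)} = 2$
$51 \cdot 51 n{\left(9,-2 \right)} = 51 \cdot 51 \cdot 2 = 2601 \cdot 2 = 5202$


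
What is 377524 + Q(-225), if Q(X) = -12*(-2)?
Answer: 377548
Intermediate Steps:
Q(X) = 24
377524 + Q(-225) = 377524 + 24 = 377548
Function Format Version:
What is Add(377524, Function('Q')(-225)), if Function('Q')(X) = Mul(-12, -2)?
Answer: 377548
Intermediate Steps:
Function('Q')(X) = 24
Add(377524, Function('Q')(-225)) = Add(377524, 24) = 377548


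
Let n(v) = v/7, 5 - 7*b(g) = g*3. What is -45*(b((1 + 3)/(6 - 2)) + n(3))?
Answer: -225/7 ≈ -32.143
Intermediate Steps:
b(g) = 5/7 - 3*g/7 (b(g) = 5/7 - g*3/7 = 5/7 - 3*g/7)
n(v) = v/7 (n(v) = v*(⅐) = v/7)
-45*(b((1 + 3)/(6 - 2)) + n(3)) = -45*((5/7 - 3*(1 + 3)/(7*(6 - 2))) + (⅐)*3) = -45*((5/7 - 12/(7*4)) + 3/7) = -45*((5/7 - 3/7*1) + 3/7) = -45*((5/7 - 3/7) + 3/7) = -45*(2/7 + 3/7) = -45*5/7 = -225/7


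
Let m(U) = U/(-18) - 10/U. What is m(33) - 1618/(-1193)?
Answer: -20475/26246 ≈ -0.78012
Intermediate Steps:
m(U) = -10/U - U/18 (m(U) = U*(-1/18) - 10/U = -U/18 - 10/U = -10/U - U/18)
m(33) - 1618/(-1193) = (-10/33 - 1/18*33) - 1618/(-1193) = (-10*1/33 - 11/6) - 1618*(-1)/1193 = (-10/33 - 11/6) - 1*(-1618/1193) = -47/22 + 1618/1193 = -20475/26246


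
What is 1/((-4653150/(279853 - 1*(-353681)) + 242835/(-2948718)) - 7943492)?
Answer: -103784061634/824408634132263183 ≈ -1.2589e-7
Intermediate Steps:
1/((-4653150/(279853 - 1*(-353681)) + 242835/(-2948718)) - 7943492) = 1/((-4653150/(279853 + 353681) + 242835*(-1/2948718)) - 7943492) = 1/((-4653150/633534 - 80945/982906) - 7943492) = 1/((-4653150*1/633534 - 80945/982906) - 7943492) = 1/((-775525/105589 - 80945/982906) - 7943492) = 1/(-770815077255/103784061634 - 7943492) = 1/(-824408634132263183/103784061634) = -103784061634/824408634132263183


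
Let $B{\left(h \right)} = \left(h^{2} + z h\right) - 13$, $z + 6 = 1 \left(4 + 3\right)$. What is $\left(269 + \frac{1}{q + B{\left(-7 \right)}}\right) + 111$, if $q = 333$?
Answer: $\frac{137561}{362} \approx 380.0$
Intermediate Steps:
$z = 1$ ($z = -6 + 1 \left(4 + 3\right) = -6 + 1 \cdot 7 = -6 + 7 = 1$)
$B{\left(h \right)} = -13 + h + h^{2}$ ($B{\left(h \right)} = \left(h^{2} + 1 h\right) - 13 = \left(h^{2} + h\right) - 13 = \left(h + h^{2}\right) - 13 = -13 + h + h^{2}$)
$\left(269 + \frac{1}{q + B{\left(-7 \right)}}\right) + 111 = \left(269 + \frac{1}{333 - \left(20 - 49\right)}\right) + 111 = \left(269 + \frac{1}{333 - -29}\right) + 111 = \left(269 + \frac{1}{333 + 29}\right) + 111 = \left(269 + \frac{1}{362}\right) + 111 = \frac{97379}{362} + 111 = \frac{137561}{362}$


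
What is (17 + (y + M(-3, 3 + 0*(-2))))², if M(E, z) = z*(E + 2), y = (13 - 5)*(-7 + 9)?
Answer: 900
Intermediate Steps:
y = 16 (y = 8*2 = 16)
M(E, z) = z*(2 + E)
(17 + (y + M(-3, 3 + 0*(-2))))² = (17 + (16 + (3 + 0*(-2))*(2 - 3)))² = (17 + (16 + (3 + 0)*(-1)))² = (17 + (16 + 3*(-1)))² = (17 + (16 - 3))² = (17 + 13)² = 30² = 900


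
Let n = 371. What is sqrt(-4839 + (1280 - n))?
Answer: I*sqrt(3930) ≈ 62.69*I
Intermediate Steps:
sqrt(-4839 + (1280 - n)) = sqrt(-4839 + (1280 - 1*371)) = sqrt(-4839 + (1280 - 371)) = sqrt(-4839 + 909) = sqrt(-3930) = I*sqrt(3930)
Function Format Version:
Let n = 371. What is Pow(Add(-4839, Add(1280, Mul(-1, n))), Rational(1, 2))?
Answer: Mul(I, Pow(3930, Rational(1, 2))) ≈ Mul(62.690, I)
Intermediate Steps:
Pow(Add(-4839, Add(1280, Mul(-1, n))), Rational(1, 2)) = Pow(Add(-4839, Add(1280, Mul(-1, 371))), Rational(1, 2)) = Pow(Add(-4839, Add(1280, -371)), Rational(1, 2)) = Pow(Add(-4839, 909), Rational(1, 2)) = Pow(-3930, Rational(1, 2)) = Mul(I, Pow(3930, Rational(1, 2)))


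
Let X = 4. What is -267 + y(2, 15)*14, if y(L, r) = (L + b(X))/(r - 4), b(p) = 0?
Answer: -2909/11 ≈ -264.45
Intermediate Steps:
y(L, r) = L/(-4 + r) (y(L, r) = (L + 0)/(r - 4) = L/(-4 + r))
-267 + y(2, 15)*14 = -267 + (2/(-4 + 15))*14 = -267 + (2/11)*14 = -267 + 28/11 = -2909/11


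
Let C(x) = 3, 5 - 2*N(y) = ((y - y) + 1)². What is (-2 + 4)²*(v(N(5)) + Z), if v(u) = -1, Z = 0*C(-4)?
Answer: -4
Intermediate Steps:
N(y) = 2 (N(y) = 5/2 - ((y - y) + 1)²/2 = 5/2 - (0 + 1)²/2 = 5/2 - ½*1² = 5/2 - ½*1 = 5/2 - ½ = 2)
Z = 0 (Z = 0*3 = 0)
(-2 + 4)²*(v(N(5)) + Z) = (-2 + 4)²*(-1 + 0) = 2²*(-1) = 4*(-1) = -4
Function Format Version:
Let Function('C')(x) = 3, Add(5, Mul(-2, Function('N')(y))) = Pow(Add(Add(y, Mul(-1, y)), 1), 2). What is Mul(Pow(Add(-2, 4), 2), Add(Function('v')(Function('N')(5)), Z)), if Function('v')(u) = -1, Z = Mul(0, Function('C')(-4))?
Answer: -4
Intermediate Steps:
Function('N')(y) = 2 (Function('N')(y) = Add(Rational(5, 2), Mul(Rational(-1, 2), Pow(Add(Add(y, Mul(-1, y)), 1), 2))) = Add(Rational(5, 2), Mul(Rational(-1, 2), Pow(Add(0, 1), 2))) = Add(Rational(5, 2), Mul(Rational(-1, 2), Pow(1, 2))) = Add(Rational(5, 2), Mul(Rational(-1, 2), 1)) = Add(Rational(5, 2), Rational(-1, 2)) = 2)
Z = 0 (Z = Mul(0, 3) = 0)
Mul(Pow(Add(-2, 4), 2), Add(Function('v')(Function('N')(5)), Z)) = Mul(Pow(Add(-2, 4), 2), Add(-1, 0)) = Mul(Pow(2, 2), -1) = Mul(4, -1) = -4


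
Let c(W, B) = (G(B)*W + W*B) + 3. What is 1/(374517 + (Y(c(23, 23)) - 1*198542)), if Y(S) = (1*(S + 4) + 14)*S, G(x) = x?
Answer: 1/1320794 ≈ 7.5712e-7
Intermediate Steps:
c(W, B) = 3 + 2*B*W (c(W, B) = (B*W + W*B) + 3 = (B*W + B*W) + 3 = 2*B*W + 3 = 3 + 2*B*W)
Y(S) = S*(18 + S) (Y(S) = (1*(4 + S) + 14)*S = ((4 + S) + 14)*S = (18 + S)*S = S*(18 + S))
1/(374517 + (Y(c(23, 23)) - 1*198542)) = 1/(374517 + ((3 + 2*23*23)*(18 + (3 + 2*23*23)) - 1*198542)) = 1/(374517 + ((3 + 1058)*(18 + (3 + 1058)) - 198542)) = 1/(374517 + (1061*(18 + 1061) - 198542)) = 1/(374517 + (1061*1079 - 198542)) = 1/(374517 + (1144819 - 198542)) = 1/(374517 + 946277) = 1/1320794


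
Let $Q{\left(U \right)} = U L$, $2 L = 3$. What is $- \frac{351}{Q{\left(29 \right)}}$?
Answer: $- \frac{234}{29} \approx -8.069$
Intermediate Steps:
$L = \frac{3}{2}$ ($L = \frac{1}{2} \cdot 3 = \frac{3}{2} \approx 1.5$)
$Q{\left(U \right)} = \frac{3 U}{2}$ ($Q{\left(U \right)} = U \frac{3}{2} = \frac{3 U}{2}$)
$- \frac{351}{Q{\left(29 \right)}} = - \frac{351}{\frac{3}{2} \cdot 29} = - \frac{351}{\frac{87}{2}} = \left(-351\right) \frac{2}{87} = - \frac{234}{29}$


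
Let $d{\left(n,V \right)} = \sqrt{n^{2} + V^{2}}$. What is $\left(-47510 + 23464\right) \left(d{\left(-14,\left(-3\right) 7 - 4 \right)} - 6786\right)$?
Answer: $163176156 - 24046 \sqrt{821} \approx 1.6249 \cdot 10^{8}$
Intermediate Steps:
$d{\left(n,V \right)} = \sqrt{V^{2} + n^{2}}$
$\left(-47510 + 23464\right) \left(d{\left(-14,\left(-3\right) 7 - 4 \right)} - 6786\right) = \left(-47510 + 23464\right) \left(\sqrt{\left(\left(-3\right) 7 - 4\right)^{2} + \left(-14\right)^{2}} - 6786\right) = - 24046 \left(\sqrt{\left(-21 - 4\right)^{2} + 196} - 6786\right) = - 24046 \left(\sqrt{\left(-25\right)^{2} + 196} - 6786\right) = - 24046 \left(\sqrt{625 + 196} - 6786\right) = - 24046 \left(\sqrt{821} - 6786\right) = - 24046 \left(-6786 + \sqrt{821}\right) = 163176156 - 24046 \sqrt{821}$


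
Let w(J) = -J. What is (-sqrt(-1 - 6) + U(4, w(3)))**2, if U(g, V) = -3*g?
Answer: (12 + I*sqrt(7))**2 ≈ 137.0 + 63.498*I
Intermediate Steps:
(-sqrt(-1 - 6) + U(4, w(3)))**2 = (-sqrt(-1 - 6) - 3*4)**2 = (-sqrt(-7) - 12)**2 = (-I*sqrt(7) - 12)**2 = (-12 - I*sqrt(7))**2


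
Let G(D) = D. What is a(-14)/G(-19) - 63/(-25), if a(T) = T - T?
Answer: 63/25 ≈ 2.5200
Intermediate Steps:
a(T) = 0
a(-14)/G(-19) - 63/(-25) = 0/(-19) - 63/(-25) = 0*(-1/19) - 63*(-1/25) = 0 + 63/25 = 63/25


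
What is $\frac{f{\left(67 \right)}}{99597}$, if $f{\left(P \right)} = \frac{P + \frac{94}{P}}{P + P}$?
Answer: $\frac{4583}{894181866} \approx 5.1254 \cdot 10^{-6}$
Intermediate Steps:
$f{\left(P \right)} = \frac{P + \frac{94}{P}}{2 P}$
$\frac{f{\left(67 \right)}}{99597} = \frac{\frac{1}{2} + \frac{47}{4489}}{99597} = \left(\frac{1}{2} + 47 \cdot \frac{1}{4489}\right) \frac{1}{99597} = \left(\frac{1}{2} + \frac{47}{4489}\right) \frac{1}{99597} = \frac{4583}{8978} \cdot \frac{1}{99597} = \frac{4583}{894181866}$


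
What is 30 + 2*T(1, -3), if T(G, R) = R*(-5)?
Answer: 60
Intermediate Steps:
T(G, R) = -5*R
30 + 2*T(1, -3) = 30 + 2*(-5*(-3)) = 30 + 2*15 = 30 + 30 = 60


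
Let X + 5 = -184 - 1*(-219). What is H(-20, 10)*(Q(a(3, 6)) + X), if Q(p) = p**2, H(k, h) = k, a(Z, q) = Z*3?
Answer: -2220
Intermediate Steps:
X = 30 (X = -5 + (-184 - 1*(-219)) = -5 + (-184 + 219) = -5 + 35 = 30)
a(Z, q) = 3*Z
H(-20, 10)*(Q(a(3, 6)) + X) = -20*((3*3)**2 + 30) = -20*(9**2 + 30) = -20*(81 + 30) = -20*111 = -2220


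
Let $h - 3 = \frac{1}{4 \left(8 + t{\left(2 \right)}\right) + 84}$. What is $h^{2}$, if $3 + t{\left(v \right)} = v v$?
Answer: $\frac{130321}{14400} \approx 9.0501$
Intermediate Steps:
$t{\left(v \right)} = -3 + v^{2}$ ($t{\left(v \right)} = -3 + v v = -3 + v^{2}$)
$h = \frac{361}{120}$ ($h = 3 + \frac{1}{4 \left(8 - \left(3 - 2^{2}\right)\right) + 84} = 3 + \frac{1}{4 \left(8 + \left(-3 + 4\right)\right) + 84} = 3 + \frac{1}{4 \left(8 + 1\right) + 84} = 3 + \frac{1}{4 \cdot 9 + 84} = 3 + \frac{1}{36 + 84} = 3 + \frac{1}{120} = \frac{361}{120} \approx 3.0083$)
$h^{2} = \left(\frac{361}{120}\right)^{2} = \frac{130321}{14400}$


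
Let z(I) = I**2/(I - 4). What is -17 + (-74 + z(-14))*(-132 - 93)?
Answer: 19083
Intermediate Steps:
z(I) = I**2/(-4 + I)
-17 + (-74 + z(-14))*(-132 - 93) = -17 + (-74 + (-14)**2/(-4 - 14))*(-132 - 93) = -17 + (-74 + 196/(-18))*(-225) = -17 + (-74 + 196*(-1/18))*(-225) = -17 + (-74 - 98/9)*(-225) = -17 - 764/9*(-225) = -17 + 19100 = 19083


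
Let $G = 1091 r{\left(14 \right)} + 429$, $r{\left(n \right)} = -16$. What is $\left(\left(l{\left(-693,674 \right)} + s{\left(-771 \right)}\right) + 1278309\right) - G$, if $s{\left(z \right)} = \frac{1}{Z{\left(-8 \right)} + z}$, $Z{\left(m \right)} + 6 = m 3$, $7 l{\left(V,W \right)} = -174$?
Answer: $\frac{7262809571}{5607} \approx 1.2953 \cdot 10^{6}$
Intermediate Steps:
$l{\left(V,W \right)} = - \frac{174}{7}$ ($l{\left(V,W \right)} = \frac{1}{7} \left(-174\right) = - \frac{174}{7}$)
$Z{\left(m \right)} = -6 + 3 m$ ($Z{\left(m \right)} = -6 + m 3 = -6 + 3 m$)
$s{\left(z \right)} = \frac{1}{-30 + z}$ ($s{\left(z \right)} = \frac{1}{\left(-6 + 3 \left(-8\right)\right) + z} = \frac{1}{\left(-6 - 24\right) + z} = \frac{1}{-30 + z}$)
$G = -17027$ ($G = 1091 \left(-16\right) + 429 = -17456 + 429 = -17027$)
$\left(\left(l{\left(-693,674 \right)} + s{\left(-771 \right)}\right) + 1278309\right) - G = \left(\left(- \frac{174}{7} + \frac{1}{-30 - 771}\right) + 1278309\right) - -17027 = \left(\left(- \frac{174}{7} + \frac{1}{-801}\right) + 1278309\right) + 17027 = \left(\left(- \frac{174}{7} - \frac{1}{801}\right) + 1278309\right) + 17027 = \left(- \frac{139381}{5607} + 1278309\right) + 17027 = \frac{7167339182}{5607} + 17027 = \frac{7262809571}{5607}$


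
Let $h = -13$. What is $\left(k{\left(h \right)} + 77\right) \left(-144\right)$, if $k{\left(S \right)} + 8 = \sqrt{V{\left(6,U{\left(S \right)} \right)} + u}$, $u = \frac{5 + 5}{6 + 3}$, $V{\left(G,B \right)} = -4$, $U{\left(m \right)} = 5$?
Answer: $-9936 - 48 i \sqrt{26} \approx -9936.0 - 244.75 i$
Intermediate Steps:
$u = \frac{10}{9} \approx 1.1111$
$k{\left(S \right)} = -8 + \frac{i \sqrt{26}}{3}$ ($k{\left(S \right)} = -8 + \sqrt{-4 + \frac{10}{9}} = -8 + \sqrt{- \frac{26}{9}} = -8 + \frac{i \sqrt{26}}{3}$)
$\left(k{\left(h \right)} + 77\right) \left(-144\right) = \left(\left(-8 + \frac{i \sqrt{26}}{3}\right) + 77\right) \left(-144\right) = \left(69 + \frac{i \sqrt{26}}{3}\right) \left(-144\right) = -9936 - 48 i \sqrt{26}$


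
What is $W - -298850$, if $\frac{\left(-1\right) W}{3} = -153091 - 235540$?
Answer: $1464743$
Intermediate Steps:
$W = 1165893$ ($W = - 3 \left(-153091 - 235540\right) = \left(-3\right) \left(-388631\right) = 1165893$)
$W - -298850 = 1165893 - -298850 = 1165893 + 298850 = 1464743$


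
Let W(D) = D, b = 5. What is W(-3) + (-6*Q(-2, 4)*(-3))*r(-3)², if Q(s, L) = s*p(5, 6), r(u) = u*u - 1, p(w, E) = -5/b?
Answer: 2301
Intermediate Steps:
p(w, E) = -1 (p(w, E) = -5/5 = -5*⅕ = -1)
r(u) = -1 + u² (r(u) = u² - 1 = -1 + u²)
Q(s, L) = -s (Q(s, L) = s*(-1) = -s)
W(-3) + (-6*Q(-2, 4)*(-3))*r(-3)² = -3 + (-(-6)*(-2)*(-3))*(-1 + (-3)²)² = -3 + (-6*2*(-3))*(-1 + 9)² = -3 - 12*(-3)*8² = -3 + 36*64 = -3 + 2304 = 2301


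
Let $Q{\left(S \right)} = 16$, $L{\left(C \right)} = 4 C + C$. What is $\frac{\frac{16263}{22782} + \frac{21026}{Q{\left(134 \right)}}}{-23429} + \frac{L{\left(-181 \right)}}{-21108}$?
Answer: $- \frac{49743536435}{3755531687208} \approx -0.013245$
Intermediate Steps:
$L{\left(C \right)} = 5 C$
$\frac{\frac{16263}{22782} + \frac{21026}{Q{\left(134 \right)}}}{-23429} + \frac{L{\left(-181 \right)}}{-21108} = \frac{\frac{16263}{22782} + \frac{21026}{16}}{-23429} + \frac{5 \left(-181\right)}{-21108} = \left(16263 \cdot \frac{1}{22782} + 21026 \cdot \frac{1}{16}\right) \left(- \frac{1}{23429}\right) - - \frac{905}{21108} = \left(\frac{5421}{7594} + \frac{10513}{8}\right) \left(- \frac{1}{23429}\right) + \frac{905}{21108} = \frac{39939545}{30376} \left(- \frac{1}{23429}\right) + \frac{905}{21108} = - \frac{39939545}{711679304} + \frac{905}{21108} = - \frac{49743536435}{3755531687208}$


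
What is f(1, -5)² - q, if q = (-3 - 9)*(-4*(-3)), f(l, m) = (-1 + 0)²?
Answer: 145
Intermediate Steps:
f(l, m) = 1 (f(l, m) = (-1)² = 1)
q = -144 (q = -12*12 = -144)
f(1, -5)² - q = 1² - 1*(-144) = 1 + 144 = 145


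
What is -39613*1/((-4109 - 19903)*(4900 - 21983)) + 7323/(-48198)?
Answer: -17274608443/113624567892 ≈ -0.15203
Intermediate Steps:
-39613*1/((-4109 - 19903)*(4900 - 21983)) + 7323/(-48198) = -39613/((-17083*(-24012))) + 7323*(-1/48198) = -39613/410196996 - 2441/16066 = -17274608443/113624567892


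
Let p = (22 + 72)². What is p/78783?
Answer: 8836/78783 ≈ 0.11216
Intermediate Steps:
p = 8836 (p = 94² = 8836)
p/78783 = 8836/78783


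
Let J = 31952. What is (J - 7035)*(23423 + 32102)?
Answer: 1383516425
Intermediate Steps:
(J - 7035)*(23423 + 32102) = (31952 - 7035)*(23423 + 32102) = 24917*55525 = 1383516425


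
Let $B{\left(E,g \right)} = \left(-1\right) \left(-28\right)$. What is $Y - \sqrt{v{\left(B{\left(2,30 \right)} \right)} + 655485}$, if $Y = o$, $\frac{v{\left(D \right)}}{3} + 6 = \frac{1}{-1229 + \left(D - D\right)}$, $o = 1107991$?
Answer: $1107991 - \frac{6 \sqrt{27501228535}}{1229} \approx 1.1072 \cdot 10^{6}$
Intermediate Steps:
$B{\left(E,g \right)} = 28$
$v{\left(D \right)} = - \frac{22125}{1229}$ ($v{\left(D \right)} = -18 + \frac{3}{-1229 + \left(D - D\right)} = -18 + \frac{3}{-1229 + 0} = -18 + \frac{3}{-1229} = -18 + 3 \left(- \frac{1}{1229}\right) = -18 - \frac{3}{1229} = - \frac{22125}{1229}$)
$Y = 1107991$
$Y - \sqrt{v{\left(B{\left(2,30 \right)} \right)} + 655485} = 1107991 - \sqrt{- \frac{22125}{1229} + 655485} = 1107991 - \sqrt{\frac{805568940}{1229}} = 1107991 - \frac{6 \sqrt{27501228535}}{1229}$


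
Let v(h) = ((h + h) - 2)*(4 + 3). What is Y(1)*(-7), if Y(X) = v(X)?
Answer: 0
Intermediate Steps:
v(h) = -14 + 14*h (v(h) = (2*h - 2)*7 = (-2 + 2*h)*7 = -14 + 14*h)
Y(X) = -14 + 14*X
Y(1)*(-7) = (-14 + 14*1)*(-7) = (-14 + 14)*(-7) = 0*(-7) = 0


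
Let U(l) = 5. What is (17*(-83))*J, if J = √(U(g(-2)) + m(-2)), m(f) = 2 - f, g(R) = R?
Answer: -4233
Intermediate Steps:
J = 3 (J = √(5 + (2 - 1*(-2))) = √(5 + (2 + 2)) = √(5 + 4) = √9 = 3)
(17*(-83))*J = (17*(-83))*3 = -1411*3 = -4233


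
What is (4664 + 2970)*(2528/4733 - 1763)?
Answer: -63680927134/4733 ≈ -1.3455e+7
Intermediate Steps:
(4664 + 2970)*(2528/4733 - 1763) = 7634*(2528*(1/4733) - 1763) = 7634*(2528/4733 - 1763) = 7634*(-8341751/4733) = -63680927134/4733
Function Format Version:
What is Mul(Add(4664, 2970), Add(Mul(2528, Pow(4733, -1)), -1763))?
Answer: Rational(-63680927134, 4733) ≈ -1.3455e+7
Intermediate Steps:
Mul(Add(4664, 2970), Add(Mul(2528, Pow(4733, -1)), -1763)) = Mul(7634, Add(Mul(2528, Rational(1, 4733)), -1763)) = Mul(7634, Add(Rational(2528, 4733), -1763)) = Mul(7634, Rational(-8341751, 4733)) = Rational(-63680927134, 4733)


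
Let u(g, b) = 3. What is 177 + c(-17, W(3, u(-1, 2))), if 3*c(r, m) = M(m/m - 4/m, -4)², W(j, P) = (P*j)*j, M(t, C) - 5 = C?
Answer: 532/3 ≈ 177.33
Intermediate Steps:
M(t, C) = 5 + C
W(j, P) = P*j²
c(r, m) = ⅓ (c(r, m) = (5 - 4)²/3 = (⅓)*1² = (⅓)*1 = ⅓)
177 + c(-17, W(3, u(-1, 2))) = 177 + ⅓ = 532/3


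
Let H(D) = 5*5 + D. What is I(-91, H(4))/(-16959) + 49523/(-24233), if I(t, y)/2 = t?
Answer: -835450151/410967447 ≈ -2.0329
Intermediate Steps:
H(D) = 25 + D
I(t, y) = 2*t
I(-91, H(4))/(-16959) + 49523/(-24233) = (2*(-91))/(-16959) + 49523/(-24233) = -182*(-1/16959) + 49523*(-1/24233) = 182/16959 - 49523/24233 = -835450151/410967447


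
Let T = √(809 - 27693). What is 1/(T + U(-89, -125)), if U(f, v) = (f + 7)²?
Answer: 1681/11309765 - I*√6721/22619530 ≈ 0.00014863 - 3.6244e-6*I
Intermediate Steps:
U(f, v) = (7 + f)²
T = 2*I*√6721 (T = √(-26884) = 2*I*√6721 ≈ 163.96*I)
1/(T + U(-89, -125)) = 1/(2*I*√6721 + (7 - 89)²) = 1/(2*I*√6721 + (-82)²) = 1/(2*I*√6721 + 6724) = 1/(6724 + 2*I*√6721)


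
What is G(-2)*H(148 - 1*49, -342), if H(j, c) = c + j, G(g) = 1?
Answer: -243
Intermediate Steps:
G(-2)*H(148 - 1*49, -342) = 1*(-342 + (148 - 1*49)) = 1*(-342 + (148 - 49)) = 1*(-342 + 99) = 1*(-243) = -243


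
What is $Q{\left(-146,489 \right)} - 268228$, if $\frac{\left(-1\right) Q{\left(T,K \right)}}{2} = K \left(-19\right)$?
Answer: $-249646$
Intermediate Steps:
$Q{\left(T,K \right)} = 38 K$ ($Q{\left(T,K \right)} = - 2 K \left(-19\right) = - 2 \left(- 19 K\right) = 38 K$)
$Q{\left(-146,489 \right)} - 268228 = 38 \cdot 489 - 268228 = 18582 - 268228 = -249646$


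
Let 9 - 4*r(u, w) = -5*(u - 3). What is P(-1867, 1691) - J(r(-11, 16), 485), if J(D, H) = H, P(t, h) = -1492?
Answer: -1977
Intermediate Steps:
r(u, w) = -3/2 + 5*u/4 (r(u, w) = 9/4 - (-5)*(u - 3)/4 = 9/4 - (-5)*(-3 + u)/4 = 9/4 - (15 - 5*u)/4 = 9/4 + (-15/4 + 5*u/4) = -3/2 + 5*u/4)
P(-1867, 1691) - J(r(-11, 16), 485) = -1492 - 1*485 = -1492 - 485 = -1977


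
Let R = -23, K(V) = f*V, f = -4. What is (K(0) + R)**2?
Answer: 529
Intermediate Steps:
K(V) = -4*V
(K(0) + R)**2 = (-4*0 - 23)**2 = (0 - 23)**2 = (-23)**2 = 529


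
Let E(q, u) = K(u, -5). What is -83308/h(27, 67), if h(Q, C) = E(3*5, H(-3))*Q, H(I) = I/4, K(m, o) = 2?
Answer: -41654/27 ≈ -1542.7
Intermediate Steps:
H(I) = I/4 (H(I) = I*(¼) = I/4)
E(q, u) = 2
h(Q, C) = 2*Q
-83308/h(27, 67) = -83308/(2*27) = -83308/54 = -83308*1/54 = -41654/27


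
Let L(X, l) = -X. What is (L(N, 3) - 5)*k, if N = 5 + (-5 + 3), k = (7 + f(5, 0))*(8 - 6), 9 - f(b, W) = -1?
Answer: -272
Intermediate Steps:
f(b, W) = 10 (f(b, W) = 9 - 1*(-1) = 9 + 1 = 10)
k = 34 (k = (7 + 10)*(8 - 6) = 17*2 = 34)
N = 3 (N = 5 - 2 = 3)
(L(N, 3) - 5)*k = (-1*3 - 5)*34 = (-3 - 5)*34 = -8*34 = -272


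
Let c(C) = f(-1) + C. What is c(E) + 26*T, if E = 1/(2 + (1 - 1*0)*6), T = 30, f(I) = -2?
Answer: 6225/8 ≈ 778.13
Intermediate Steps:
E = ⅛ (E = 1/(2 + (1 + 0)*6) = 1/(2 + 1*6) = 1/(2 + 6) = 1/8 = ⅛ ≈ 0.12500)
c(C) = -2 + C
c(E) + 26*T = (-2 + ⅛) + 26*30 = -15/8 + 780 = 6225/8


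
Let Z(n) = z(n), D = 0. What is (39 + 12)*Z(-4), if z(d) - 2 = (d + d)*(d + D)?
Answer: 1734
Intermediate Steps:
z(d) = 2 + 2*d² (z(d) = 2 + (d + d)*(d + 0) = 2 + (2*d)*d = 2 + 2*d²)
Z(n) = 2 + 2*n²
(39 + 12)*Z(-4) = (39 + 12)*(2 + 2*(-4)²) = 51*(2 + 2*16) = 51*(2 + 32) = 51*34 = 1734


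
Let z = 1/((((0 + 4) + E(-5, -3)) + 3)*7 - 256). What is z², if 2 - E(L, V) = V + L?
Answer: 1/18769 ≈ 5.3279e-5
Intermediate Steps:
E(L, V) = 2 - L - V (E(L, V) = 2 - (V + L) = 2 - (L + V) = 2 + (-L - V) = 2 - L - V)
z = -1/137 (z = 1/((((0 + 4) + (2 - 1*(-5) - 1*(-3))) + 3)*7 - 256) = 1/(((4 + (2 + 5 + 3)) + 3)*7 - 256) = 1/(((4 + 10) + 3)*7 - 256) = 1/((14 + 3)*7 - 256) = 1/(17*7 - 256) = 1/(119 - 256) = 1/(-137) = -1/137 ≈ -0.0072993)
z² = (-1/137)² = 1/18769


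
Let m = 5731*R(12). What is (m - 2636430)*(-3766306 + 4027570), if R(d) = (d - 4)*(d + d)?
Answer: -401321882592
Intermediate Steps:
R(d) = 2*d*(-4 + d) (R(d) = (-4 + d)*(2*d) = 2*d*(-4 + d))
m = 1100352 (m = 5731*(2*12*(-4 + 12)) = 5731*(2*12*8) = 5731*192 = 1100352)
(m - 2636430)*(-3766306 + 4027570) = (1100352 - 2636430)*(-3766306 + 4027570) = -1536078*261264 = -401321882592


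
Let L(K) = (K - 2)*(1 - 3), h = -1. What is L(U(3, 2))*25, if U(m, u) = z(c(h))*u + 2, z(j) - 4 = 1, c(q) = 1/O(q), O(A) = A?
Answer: -500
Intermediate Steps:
c(q) = 1/q
z(j) = 5 (z(j) = 4 + 1 = 5)
U(m, u) = 2 + 5*u (U(m, u) = 5*u + 2 = 2 + 5*u)
L(K) = 4 - 2*K (L(K) = (-2 + K)*(-2) = 4 - 2*K)
L(U(3, 2))*25 = (4 - 2*(2 + 5*2))*25 = (4 - 2*(2 + 10))*25 = (4 - 2*12)*25 = (4 - 24)*25 = -20*25 = -500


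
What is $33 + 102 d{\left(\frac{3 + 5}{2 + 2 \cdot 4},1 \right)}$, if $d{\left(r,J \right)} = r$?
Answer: $\frac{573}{5} \approx 114.6$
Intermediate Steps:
$33 + 102 d{\left(\frac{3 + 5}{2 + 2 \cdot 4},1 \right)} = 33 + 102 \frac{3 + 5}{2 + 2 \cdot 4} = 33 + 102 \frac{8}{2 + 8} = 33 + 102 \cdot \frac{8}{10} = 33 + 102 \cdot 8 \cdot \frac{1}{10} = 33 + 102 \cdot \frac{4}{5} = 33 + \frac{408}{5} = \frac{573}{5}$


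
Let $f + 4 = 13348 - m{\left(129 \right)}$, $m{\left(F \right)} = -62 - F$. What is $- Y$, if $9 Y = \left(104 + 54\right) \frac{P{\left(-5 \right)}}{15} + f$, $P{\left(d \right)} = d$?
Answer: $- \frac{40447}{27} \approx -1498.0$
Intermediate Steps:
$f = 13535$ ($f = -4 + \left(13348 - \left(-62 - 129\right)\right) = -4 + \left(13348 - -191\right) = -4 + \left(13348 + 191\right) = -4 + 13539 = 13535$)
$Y = \frac{40447}{27}$ ($Y = \frac{\left(104 + 54\right) \left(- \frac{5}{15}\right) + 13535}{9} = \frac{158 \left(\left(-5\right) \frac{1}{15}\right) + 13535}{9} = \frac{158 \left(- \frac{1}{3}\right) + 13535}{9} = \frac{- \frac{158}{3} + 13535}{9} = \frac{1}{9} \cdot \frac{40447}{3} = \frac{40447}{27} \approx 1498.0$)
$- Y = \left(-1\right) \frac{40447}{27} = - \frac{40447}{27}$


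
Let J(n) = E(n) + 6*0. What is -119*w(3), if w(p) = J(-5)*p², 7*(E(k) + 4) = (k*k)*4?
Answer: -11016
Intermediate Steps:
E(k) = -4 + 4*k²/7 (E(k) = -4 + ((k*k)*4)/7 = -4 + (k²*4)/7 = -4 + (4*k²)/7 = -4 + 4*k²/7)
J(n) = -4 + 4*n²/7 (J(n) = (-4 + 4*n²/7) + 6*0 = (-4 + 4*n²/7) + 0 = -4 + 4*n²/7)
w(p) = 72*p²/7 (w(p) = (-4 + (4/7)*(-5)²)*p² = (-4 + (4/7)*25)*p² = (-4 + 100/7)*p² = 72*p²/7)
-119*w(3) = -1224*3² = -1224*9 = -119*648/7 = -11016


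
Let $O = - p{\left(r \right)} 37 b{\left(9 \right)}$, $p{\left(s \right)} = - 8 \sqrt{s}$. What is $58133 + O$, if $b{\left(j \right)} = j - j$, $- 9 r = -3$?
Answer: $58133$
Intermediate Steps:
$r = \frac{1}{3}$ ($r = \left(- \frac{1}{9}\right) \left(-3\right) = \frac{1}{3} \approx 0.33333$)
$b{\left(j \right)} = 0$
$O = 0$ ($O = - - \frac{8}{\sqrt{3}} \cdot 37 \cdot 0 = - - 8 \frac{\sqrt{3}}{3} \cdot 37 \cdot 0 = - - \frac{8 \sqrt{3}}{3} \cdot 37 \cdot 0 = - - \frac{296 \sqrt{3}}{3} \cdot 0 = \left(-1\right) 0 = 0$)
$58133 + O = 58133 + 0 = 58133$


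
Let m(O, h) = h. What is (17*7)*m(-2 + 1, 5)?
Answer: 595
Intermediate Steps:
(17*7)*m(-2 + 1, 5) = (17*7)*5 = 119*5 = 595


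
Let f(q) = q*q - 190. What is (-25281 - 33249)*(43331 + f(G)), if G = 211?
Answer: -5130856860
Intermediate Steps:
f(q) = -190 + q² (f(q) = q² - 190 = -190 + q²)
(-25281 - 33249)*(43331 + f(G)) = (-25281 - 33249)*(43331 + (-190 + 211²)) = -58530*(43331 + (-190 + 44521)) = -58530*(43331 + 44331) = -58530*87662 = -5130856860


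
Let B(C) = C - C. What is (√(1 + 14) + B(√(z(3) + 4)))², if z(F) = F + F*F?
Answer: 15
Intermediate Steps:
z(F) = F + F²
B(C) = 0
(√(1 + 14) + B(√(z(3) + 4)))² = (√(1 + 14) + 0)² = (√15 + 0)² = (√15)² = 15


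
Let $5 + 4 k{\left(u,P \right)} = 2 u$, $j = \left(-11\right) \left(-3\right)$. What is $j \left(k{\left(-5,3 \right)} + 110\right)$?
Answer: $\frac{14025}{4} \approx 3506.3$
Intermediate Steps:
$j = 33$
$k{\left(u,P \right)} = - \frac{5}{4} + \frac{u}{2}$ ($k{\left(u,P \right)} = - \frac{5}{4} + \frac{2 u}{4} = - \frac{5}{4} + \frac{u}{2}$)
$j \left(k{\left(-5,3 \right)} + 110\right) = 33 \left(\left(- \frac{5}{4} + \frac{1}{2} \left(-5\right)\right) + 110\right) = 33 \left(\left(- \frac{5}{4} - \frac{5}{2}\right) + 110\right) = 33 \left(- \frac{15}{4} + 110\right) = 33 \cdot \frac{425}{4} = \frac{14025}{4}$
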